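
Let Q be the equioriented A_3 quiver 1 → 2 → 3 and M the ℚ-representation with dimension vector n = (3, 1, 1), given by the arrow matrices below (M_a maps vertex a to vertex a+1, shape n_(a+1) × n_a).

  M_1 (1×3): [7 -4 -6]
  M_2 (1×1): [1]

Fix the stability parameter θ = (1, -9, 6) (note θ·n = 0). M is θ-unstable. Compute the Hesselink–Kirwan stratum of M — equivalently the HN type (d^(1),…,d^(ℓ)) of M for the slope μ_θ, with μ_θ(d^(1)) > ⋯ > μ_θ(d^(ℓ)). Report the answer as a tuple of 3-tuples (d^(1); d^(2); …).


Barcode: M ≅ I[1,1]^2, I[1,3]. HN layers by μ_θ (3 steps, strictly decreasing):
  μ^(1)=6; μ^(2)=1; μ^(3)=-4

((0, 0, 1); (2, 0, 0); (1, 1, 0))


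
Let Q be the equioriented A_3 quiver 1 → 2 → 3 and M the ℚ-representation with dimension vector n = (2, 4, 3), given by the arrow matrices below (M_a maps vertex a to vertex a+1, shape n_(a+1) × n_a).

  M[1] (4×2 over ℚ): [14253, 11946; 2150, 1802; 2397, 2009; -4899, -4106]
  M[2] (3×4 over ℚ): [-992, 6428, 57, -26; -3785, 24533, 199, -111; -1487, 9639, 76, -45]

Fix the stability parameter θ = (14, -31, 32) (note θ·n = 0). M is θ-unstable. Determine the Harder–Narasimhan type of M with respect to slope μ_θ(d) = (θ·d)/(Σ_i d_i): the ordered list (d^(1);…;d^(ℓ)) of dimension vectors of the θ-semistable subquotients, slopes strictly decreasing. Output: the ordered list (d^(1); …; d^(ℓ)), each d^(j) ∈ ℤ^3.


Barcode: M ≅ I[1,3]^2, I[2,2], I[2,3]. HN layers by μ_θ (3 steps, strictly decreasing):
  μ^(1)=32; μ^(2)=-17/2; μ^(3)=-31

((0, 0, 3); (2, 2, 0); (0, 2, 0))


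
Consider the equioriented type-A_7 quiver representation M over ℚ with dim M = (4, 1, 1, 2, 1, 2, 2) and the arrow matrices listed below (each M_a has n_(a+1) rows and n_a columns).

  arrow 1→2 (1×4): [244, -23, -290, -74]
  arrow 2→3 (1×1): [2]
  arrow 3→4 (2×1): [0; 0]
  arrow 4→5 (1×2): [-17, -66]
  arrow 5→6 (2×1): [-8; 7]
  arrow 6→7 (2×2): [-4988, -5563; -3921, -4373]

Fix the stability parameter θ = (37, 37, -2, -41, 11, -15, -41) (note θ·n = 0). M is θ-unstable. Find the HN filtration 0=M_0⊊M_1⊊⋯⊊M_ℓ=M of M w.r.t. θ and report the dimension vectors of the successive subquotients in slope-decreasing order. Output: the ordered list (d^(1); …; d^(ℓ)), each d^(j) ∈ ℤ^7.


Interval decomposition of M: I[1,1]^3, I[1,3], I[4,4], I[4,7], I[6,7].
HN type (ℓ=5): μ^(1)=37; μ^(2)=24; μ^(3)=-15; μ^(4)=-28; μ^(5)=-41

((3, 0, 0, 0, 0, 0, 0); (1, 1, 1, 0, 0, 0, 0); (0, 0, 0, 0, 1, 1, 1); (0, 0, 0, 0, 0, 1, 1); (0, 0, 0, 2, 0, 0, 0))


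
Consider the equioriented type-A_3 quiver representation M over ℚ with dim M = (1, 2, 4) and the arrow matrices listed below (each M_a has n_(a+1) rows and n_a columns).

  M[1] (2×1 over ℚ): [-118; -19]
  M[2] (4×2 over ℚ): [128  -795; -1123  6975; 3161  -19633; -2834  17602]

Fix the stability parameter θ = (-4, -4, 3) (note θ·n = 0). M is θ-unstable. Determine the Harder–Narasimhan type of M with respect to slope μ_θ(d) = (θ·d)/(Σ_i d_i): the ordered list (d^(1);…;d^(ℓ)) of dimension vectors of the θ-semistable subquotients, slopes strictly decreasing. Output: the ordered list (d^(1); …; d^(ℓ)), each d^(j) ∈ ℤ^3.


Via rank(M_{q-1}∘⋯∘M_p): M ≅ I[1,3], I[2,3], I[3,3]^2.
μ_θ-semistable layers: μ^(1)=3; μ^(2)=-4

((0, 0, 4); (1, 2, 0))


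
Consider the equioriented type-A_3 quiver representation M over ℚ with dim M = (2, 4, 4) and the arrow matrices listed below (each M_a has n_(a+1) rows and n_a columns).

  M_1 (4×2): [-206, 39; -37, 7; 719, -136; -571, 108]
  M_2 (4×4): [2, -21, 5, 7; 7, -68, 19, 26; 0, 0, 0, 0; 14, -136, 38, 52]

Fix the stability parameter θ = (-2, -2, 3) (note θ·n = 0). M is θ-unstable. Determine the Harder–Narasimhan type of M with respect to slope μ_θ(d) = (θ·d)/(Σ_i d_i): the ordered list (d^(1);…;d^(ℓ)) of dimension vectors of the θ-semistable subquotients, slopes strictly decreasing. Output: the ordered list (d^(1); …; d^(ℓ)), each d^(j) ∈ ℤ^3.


Barcode: M ≅ I[1,2], I[1,3], I[2,2], I[2,3], I[3,3]^2. HN layers by μ_θ (2 steps, strictly decreasing):
  μ^(1)=3; μ^(2)=-2

((0, 0, 4); (2, 4, 0))


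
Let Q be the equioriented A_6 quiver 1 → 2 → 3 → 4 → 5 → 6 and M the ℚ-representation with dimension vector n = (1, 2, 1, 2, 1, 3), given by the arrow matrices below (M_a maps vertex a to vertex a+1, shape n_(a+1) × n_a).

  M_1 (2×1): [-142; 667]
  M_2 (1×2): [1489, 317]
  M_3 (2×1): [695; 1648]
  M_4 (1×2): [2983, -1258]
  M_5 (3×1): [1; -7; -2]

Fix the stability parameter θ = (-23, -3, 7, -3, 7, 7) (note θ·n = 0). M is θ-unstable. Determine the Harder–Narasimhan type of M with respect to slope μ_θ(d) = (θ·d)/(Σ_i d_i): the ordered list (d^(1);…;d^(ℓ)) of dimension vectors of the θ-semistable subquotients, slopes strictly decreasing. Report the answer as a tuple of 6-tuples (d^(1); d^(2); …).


Via rank(M_{q-1}∘⋯∘M_p): M ≅ I[1,6], I[2,2], I[4,4], I[6,6]^2.
μ_θ-semistable layers: μ^(1)=7; μ^(2)=2; μ^(3)=-3; μ^(4)=-23

((0, 0, 0, 0, 1, 3); (0, 0, 1, 1, 0, 0); (0, 2, 0, 1, 0, 0); (1, 0, 0, 0, 0, 0))


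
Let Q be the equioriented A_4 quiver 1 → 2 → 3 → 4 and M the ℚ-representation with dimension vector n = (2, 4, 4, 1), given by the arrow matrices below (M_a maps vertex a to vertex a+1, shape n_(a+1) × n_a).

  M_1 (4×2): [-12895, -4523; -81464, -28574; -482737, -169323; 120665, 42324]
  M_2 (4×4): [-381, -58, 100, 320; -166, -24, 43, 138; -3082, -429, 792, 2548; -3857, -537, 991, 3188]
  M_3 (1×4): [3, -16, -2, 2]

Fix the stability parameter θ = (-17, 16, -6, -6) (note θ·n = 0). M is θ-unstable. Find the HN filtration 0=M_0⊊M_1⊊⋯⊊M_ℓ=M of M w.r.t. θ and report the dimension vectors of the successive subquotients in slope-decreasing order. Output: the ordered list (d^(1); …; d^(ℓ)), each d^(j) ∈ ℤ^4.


Barcode: M ≅ I[1,3], I[1,4], I[2,3]^2. HN layers by μ_θ (3 steps, strictly decreasing):
  μ^(1)=5; μ^(2)=4/3; μ^(3)=-17

((0, 3, 3, 0); (0, 1, 1, 1); (2, 0, 0, 0))


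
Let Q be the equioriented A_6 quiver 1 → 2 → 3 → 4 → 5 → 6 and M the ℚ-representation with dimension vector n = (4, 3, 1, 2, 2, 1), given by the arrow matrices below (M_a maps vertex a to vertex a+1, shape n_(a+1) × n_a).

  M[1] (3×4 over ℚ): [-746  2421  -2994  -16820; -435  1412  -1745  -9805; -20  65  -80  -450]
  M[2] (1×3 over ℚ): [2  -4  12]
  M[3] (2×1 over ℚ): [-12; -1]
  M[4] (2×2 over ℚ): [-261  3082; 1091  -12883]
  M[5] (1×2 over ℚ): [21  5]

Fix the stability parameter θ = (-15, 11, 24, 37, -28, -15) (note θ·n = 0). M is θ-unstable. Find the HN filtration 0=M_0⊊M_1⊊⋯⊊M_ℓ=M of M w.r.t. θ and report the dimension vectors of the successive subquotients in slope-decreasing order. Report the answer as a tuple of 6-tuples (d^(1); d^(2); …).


Barcode: M ≅ I[1,1]^2, I[1,2], I[1,6], I[2,2], I[4,5]. HN layers by μ_θ (4 steps, strictly decreasing):
  μ^(1)=11; μ^(2)=29/5; μ^(3)=9/2; μ^(4)=-15

((0, 2, 0, 0, 0, 0); (0, 1, 1, 1, 1, 1); (0, 0, 0, 1, 1, 0); (4, 0, 0, 0, 0, 0))


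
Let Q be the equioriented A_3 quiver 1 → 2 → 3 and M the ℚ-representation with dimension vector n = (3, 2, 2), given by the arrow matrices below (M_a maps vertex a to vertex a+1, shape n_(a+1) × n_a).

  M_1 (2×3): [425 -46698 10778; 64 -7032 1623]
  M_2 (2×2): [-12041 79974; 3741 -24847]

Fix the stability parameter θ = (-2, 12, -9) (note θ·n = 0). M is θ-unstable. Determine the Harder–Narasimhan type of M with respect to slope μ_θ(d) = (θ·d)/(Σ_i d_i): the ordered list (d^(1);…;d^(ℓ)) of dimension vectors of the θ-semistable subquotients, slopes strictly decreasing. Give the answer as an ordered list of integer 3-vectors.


Via rank(M_{q-1}∘⋯∘M_p): M ≅ I[1,1], I[1,3]^2.
μ_θ-semistable layers: μ^(1)=3/2; μ^(2)=-2

((0, 2, 2); (3, 0, 0))


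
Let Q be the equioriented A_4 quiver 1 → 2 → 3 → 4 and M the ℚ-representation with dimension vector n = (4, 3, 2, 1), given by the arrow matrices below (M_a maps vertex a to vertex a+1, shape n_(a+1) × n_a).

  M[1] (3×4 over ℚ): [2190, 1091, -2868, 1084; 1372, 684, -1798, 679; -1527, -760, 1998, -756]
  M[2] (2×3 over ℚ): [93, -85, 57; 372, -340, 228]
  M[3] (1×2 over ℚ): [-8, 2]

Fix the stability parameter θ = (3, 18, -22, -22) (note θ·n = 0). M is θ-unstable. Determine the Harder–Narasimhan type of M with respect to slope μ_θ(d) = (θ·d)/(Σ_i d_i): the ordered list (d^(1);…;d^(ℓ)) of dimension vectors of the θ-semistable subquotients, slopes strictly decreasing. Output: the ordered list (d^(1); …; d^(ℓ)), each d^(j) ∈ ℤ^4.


Interval decomposition of M: I[1,1], I[1,2]^2, I[1,3], I[3,4].
HN type (ℓ=4): μ^(1)=18; μ^(2)=3; μ^(3)=-1/3; μ^(4)=-22

((0, 2, 0, 0); (3, 0, 0, 0); (1, 1, 1, 0); (0, 0, 1, 1))


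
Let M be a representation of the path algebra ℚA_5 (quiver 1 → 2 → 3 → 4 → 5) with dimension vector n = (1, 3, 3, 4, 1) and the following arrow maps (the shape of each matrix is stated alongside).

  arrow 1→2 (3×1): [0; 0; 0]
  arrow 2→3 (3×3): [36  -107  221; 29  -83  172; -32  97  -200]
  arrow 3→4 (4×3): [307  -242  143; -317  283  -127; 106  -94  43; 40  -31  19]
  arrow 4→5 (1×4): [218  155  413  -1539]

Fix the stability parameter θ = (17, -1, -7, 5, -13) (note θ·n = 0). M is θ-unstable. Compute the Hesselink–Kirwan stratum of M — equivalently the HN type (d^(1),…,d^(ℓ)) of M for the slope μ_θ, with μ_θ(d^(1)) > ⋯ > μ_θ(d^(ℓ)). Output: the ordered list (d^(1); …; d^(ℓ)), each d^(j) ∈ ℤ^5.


Via rank(M_{q-1}∘⋯∘M_p): M ≅ I[1,1], I[2,4]^2, I[2,5], I[4,4].
μ_θ-semistable layers: μ^(1)=17; μ^(2)=5; μ^(3)=-4

((1, 0, 0, 0, 0); (0, 0, 0, 3, 0); (0, 3, 3, 1, 1))


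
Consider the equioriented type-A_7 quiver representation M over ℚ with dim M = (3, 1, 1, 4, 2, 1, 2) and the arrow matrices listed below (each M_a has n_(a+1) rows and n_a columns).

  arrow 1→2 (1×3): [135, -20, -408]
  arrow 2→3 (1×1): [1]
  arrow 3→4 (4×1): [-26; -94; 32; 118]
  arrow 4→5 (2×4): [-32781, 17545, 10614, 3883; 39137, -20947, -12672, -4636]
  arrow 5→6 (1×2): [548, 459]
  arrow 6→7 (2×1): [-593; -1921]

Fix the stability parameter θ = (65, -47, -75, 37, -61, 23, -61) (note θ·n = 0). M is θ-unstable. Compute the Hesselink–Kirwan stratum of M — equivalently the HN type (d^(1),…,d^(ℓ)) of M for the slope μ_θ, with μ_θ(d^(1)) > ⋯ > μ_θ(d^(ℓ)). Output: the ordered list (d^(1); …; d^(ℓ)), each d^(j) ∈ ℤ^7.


Via rank(M_{q-1}∘⋯∘M_p): M ≅ I[1,1]^2, I[1,5], I[4,4]^2, I[4,7], I[7,7].
μ_θ-semistable layers: μ^(1)=65; μ^(2)=37; μ^(3)=-12; μ^(4)=-31/2; μ^(5)=-19; μ^(6)=-61

((2, 0, 0, 0, 0, 0, 0); (0, 0, 0, 2, 0, 0, 0); (0, 0, 0, 1, 1, 0, 0); (0, 0, 0, 1, 1, 1, 1); (1, 1, 1, 0, 0, 0, 0); (0, 0, 0, 0, 0, 0, 1))


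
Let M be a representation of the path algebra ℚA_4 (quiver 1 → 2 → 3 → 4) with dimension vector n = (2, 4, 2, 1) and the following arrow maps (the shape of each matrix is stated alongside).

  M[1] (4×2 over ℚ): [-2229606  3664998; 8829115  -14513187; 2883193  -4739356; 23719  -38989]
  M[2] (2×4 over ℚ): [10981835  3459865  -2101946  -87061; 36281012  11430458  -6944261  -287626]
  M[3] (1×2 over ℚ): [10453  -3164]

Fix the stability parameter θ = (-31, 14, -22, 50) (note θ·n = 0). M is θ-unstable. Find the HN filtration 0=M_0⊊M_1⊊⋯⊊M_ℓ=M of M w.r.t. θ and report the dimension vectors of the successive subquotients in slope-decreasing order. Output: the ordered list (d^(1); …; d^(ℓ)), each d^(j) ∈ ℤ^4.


Via rank(M_{q-1}∘⋯∘M_p): M ≅ I[1,2], I[1,3], I[2,2], I[2,4].
μ_θ-semistable layers: μ^(1)=50; μ^(2)=14; μ^(3)=-4; μ^(4)=-31

((0, 0, 0, 1); (0, 2, 0, 0); (0, 2, 2, 0); (2, 0, 0, 0))


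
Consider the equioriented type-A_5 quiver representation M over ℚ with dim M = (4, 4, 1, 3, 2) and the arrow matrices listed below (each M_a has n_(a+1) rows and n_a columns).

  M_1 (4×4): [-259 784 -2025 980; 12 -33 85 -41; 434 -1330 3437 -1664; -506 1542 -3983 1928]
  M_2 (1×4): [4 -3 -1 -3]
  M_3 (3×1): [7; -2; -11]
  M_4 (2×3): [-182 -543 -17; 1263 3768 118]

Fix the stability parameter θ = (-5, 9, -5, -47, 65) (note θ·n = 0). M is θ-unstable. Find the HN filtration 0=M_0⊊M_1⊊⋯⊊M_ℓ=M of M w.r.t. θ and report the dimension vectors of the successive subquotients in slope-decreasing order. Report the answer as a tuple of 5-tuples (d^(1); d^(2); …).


Interval decomposition of M: I[1,1], I[1,2]^2, I[1,5], I[2,2], I[4,4], I[4,5].
HN type (ℓ=5): μ^(1)=65; μ^(2)=9; μ^(3)=-5; μ^(4)=-12; μ^(5)=-47

((0, 0, 0, 0, 2); (0, 3, 0, 0, 0); (3, 0, 0, 0, 0); (1, 1, 1, 1, 0); (0, 0, 0, 2, 0))


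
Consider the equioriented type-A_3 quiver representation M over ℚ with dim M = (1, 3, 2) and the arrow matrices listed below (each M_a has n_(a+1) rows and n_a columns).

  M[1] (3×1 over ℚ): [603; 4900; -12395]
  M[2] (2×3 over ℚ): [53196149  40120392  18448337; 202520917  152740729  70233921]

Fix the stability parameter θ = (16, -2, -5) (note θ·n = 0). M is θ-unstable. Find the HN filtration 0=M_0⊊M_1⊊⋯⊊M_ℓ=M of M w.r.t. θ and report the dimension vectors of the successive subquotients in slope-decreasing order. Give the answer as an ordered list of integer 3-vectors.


Via rank(M_{q-1}∘⋯∘M_p): M ≅ I[1,3], I[2,2], I[2,3].
μ_θ-semistable layers: μ^(1)=3; μ^(2)=-2; μ^(3)=-7/2

((1, 1, 1); (0, 1, 0); (0, 1, 1))


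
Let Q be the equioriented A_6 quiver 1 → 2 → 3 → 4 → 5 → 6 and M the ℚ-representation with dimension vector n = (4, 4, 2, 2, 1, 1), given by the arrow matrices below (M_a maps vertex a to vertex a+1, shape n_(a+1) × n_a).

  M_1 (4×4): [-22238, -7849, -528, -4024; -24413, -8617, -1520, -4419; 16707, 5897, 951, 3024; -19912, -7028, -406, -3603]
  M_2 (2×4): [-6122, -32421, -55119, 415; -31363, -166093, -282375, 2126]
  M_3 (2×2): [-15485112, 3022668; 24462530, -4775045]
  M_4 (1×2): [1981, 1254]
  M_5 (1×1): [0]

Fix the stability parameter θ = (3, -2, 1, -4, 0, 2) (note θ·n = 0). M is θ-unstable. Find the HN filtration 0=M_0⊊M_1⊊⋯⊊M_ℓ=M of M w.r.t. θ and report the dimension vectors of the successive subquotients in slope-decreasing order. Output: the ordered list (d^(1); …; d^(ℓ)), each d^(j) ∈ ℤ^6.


Barcode: M ≅ I[1,2]^2, I[1,3], I[1,5], I[4,4], I[6,6]. HN layers by μ_θ (6 steps, strictly decreasing):
  μ^(1)=2; μ^(2)=1; μ^(3)=1/2; μ^(4)=0; μ^(5)=-1/2; μ^(6)=-4

((0, 0, 0, 0, 0, 1); (0, 0, 1, 0, 0, 0); (3, 3, 0, 0, 0, 0); (0, 0, 0, 0, 1, 0); (1, 1, 1, 1, 0, 0); (0, 0, 0, 1, 0, 0))


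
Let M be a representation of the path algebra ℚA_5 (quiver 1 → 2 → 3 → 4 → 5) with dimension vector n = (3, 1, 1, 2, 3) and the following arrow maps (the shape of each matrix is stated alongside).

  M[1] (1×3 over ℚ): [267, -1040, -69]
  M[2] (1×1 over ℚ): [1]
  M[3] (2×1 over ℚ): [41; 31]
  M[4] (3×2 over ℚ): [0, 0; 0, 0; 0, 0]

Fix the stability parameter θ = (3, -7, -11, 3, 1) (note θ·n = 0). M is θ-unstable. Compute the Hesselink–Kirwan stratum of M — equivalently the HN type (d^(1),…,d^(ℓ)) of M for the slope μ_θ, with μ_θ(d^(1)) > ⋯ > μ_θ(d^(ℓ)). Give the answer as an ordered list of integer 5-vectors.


Barcode: M ≅ I[1,1]^2, I[1,4], I[4,4], I[5,5]^3. HN layers by μ_θ (3 steps, strictly decreasing):
  μ^(1)=3; μ^(2)=1; μ^(3)=-5

((2, 0, 0, 2, 0); (0, 0, 0, 0, 3); (1, 1, 1, 0, 0))


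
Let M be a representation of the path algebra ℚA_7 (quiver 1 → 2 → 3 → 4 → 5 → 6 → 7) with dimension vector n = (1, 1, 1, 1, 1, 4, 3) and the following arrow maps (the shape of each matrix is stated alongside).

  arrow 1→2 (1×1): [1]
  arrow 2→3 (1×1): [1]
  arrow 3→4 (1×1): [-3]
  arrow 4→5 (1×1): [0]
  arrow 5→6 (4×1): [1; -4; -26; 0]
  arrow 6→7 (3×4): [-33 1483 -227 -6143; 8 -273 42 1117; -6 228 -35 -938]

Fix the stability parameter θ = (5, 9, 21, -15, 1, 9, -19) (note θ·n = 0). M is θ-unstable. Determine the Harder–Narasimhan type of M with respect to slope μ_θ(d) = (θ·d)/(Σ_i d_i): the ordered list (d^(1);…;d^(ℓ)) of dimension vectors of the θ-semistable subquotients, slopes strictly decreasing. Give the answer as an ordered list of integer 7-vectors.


Barcode: M ≅ I[1,4], I[5,7], I[6,6], I[6,7]^2. HN layers by μ_θ (4 steps, strictly decreasing):
  μ^(1)=9; μ^(2)=5; μ^(3)=-3; μ^(4)=-5

((0, 0, 0, 0, 0, 1, 0); (1, 1, 1, 1, 0, 0, 0); (0, 0, 0, 0, 1, 1, 1); (0, 0, 0, 0, 0, 2, 2))


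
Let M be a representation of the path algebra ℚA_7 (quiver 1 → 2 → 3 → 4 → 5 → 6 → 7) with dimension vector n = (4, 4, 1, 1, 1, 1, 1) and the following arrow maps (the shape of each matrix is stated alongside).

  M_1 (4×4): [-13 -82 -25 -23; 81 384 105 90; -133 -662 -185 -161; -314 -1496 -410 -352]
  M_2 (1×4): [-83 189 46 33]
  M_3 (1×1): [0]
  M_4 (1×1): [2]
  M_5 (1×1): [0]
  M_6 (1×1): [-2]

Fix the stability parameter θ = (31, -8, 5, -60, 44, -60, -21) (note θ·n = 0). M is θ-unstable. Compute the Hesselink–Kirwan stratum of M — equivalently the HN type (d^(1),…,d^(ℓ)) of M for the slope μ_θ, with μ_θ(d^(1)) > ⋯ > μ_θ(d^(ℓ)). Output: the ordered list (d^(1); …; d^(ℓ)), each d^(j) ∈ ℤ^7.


Interval decomposition of M: I[1,1]^2, I[1,2], I[1,3], I[2,2]^2, I[4,5], I[6,7].
HN type (ℓ=7): μ^(1)=44; μ^(2)=31; μ^(3)=23/2; μ^(4)=28/3; μ^(5)=-8; μ^(6)=-21; μ^(7)=-60

((0, 0, 0, 0, 1, 0, 0); (2, 0, 0, 0, 0, 0, 0); (1, 1, 0, 0, 0, 0, 0); (1, 1, 1, 0, 0, 0, 0); (0, 2, 0, 0, 0, 0, 0); (0, 0, 0, 0, 0, 0, 1); (0, 0, 0, 1, 0, 1, 0))


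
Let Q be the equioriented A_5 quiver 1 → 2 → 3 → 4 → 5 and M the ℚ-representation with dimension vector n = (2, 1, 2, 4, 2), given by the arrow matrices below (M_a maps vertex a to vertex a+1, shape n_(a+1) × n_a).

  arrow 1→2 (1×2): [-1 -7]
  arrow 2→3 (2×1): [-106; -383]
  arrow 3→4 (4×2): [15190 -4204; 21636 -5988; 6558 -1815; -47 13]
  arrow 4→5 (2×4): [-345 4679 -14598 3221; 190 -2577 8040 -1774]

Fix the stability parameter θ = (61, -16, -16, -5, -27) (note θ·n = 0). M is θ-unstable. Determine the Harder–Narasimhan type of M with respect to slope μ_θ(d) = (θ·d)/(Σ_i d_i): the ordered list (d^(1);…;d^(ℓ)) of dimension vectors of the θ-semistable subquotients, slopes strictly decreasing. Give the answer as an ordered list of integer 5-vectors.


Interval decomposition of M: I[1,1], I[1,5], I[3,5], I[4,4]^2.
HN type (ℓ=4): μ^(1)=61; μ^(2)=-3/5; μ^(3)=-5; μ^(4)=-16

((1, 0, 0, 0, 0); (1, 1, 1, 1, 1); (0, 0, 0, 2, 0); (0, 0, 1, 1, 1))


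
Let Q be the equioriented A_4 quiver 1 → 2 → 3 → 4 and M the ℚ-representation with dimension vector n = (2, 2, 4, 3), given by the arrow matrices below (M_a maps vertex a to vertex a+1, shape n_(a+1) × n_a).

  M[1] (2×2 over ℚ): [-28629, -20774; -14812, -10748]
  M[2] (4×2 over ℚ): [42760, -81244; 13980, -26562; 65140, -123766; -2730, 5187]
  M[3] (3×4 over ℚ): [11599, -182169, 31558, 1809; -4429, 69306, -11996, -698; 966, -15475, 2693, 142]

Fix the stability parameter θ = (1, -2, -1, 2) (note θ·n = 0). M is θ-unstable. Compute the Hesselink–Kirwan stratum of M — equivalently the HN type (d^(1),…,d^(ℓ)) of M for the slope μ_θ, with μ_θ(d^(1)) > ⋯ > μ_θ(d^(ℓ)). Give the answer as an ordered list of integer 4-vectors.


Interval decomposition of M: I[1,2], I[1,4], I[3,3], I[3,4]^2.
HN type (ℓ=4): μ^(1)=2; μ^(2)=-1/2; μ^(3)=-2/3; μ^(4)=-1

((0, 0, 0, 3); (1, 1, 0, 0); (1, 1, 1, 0); (0, 0, 3, 0))


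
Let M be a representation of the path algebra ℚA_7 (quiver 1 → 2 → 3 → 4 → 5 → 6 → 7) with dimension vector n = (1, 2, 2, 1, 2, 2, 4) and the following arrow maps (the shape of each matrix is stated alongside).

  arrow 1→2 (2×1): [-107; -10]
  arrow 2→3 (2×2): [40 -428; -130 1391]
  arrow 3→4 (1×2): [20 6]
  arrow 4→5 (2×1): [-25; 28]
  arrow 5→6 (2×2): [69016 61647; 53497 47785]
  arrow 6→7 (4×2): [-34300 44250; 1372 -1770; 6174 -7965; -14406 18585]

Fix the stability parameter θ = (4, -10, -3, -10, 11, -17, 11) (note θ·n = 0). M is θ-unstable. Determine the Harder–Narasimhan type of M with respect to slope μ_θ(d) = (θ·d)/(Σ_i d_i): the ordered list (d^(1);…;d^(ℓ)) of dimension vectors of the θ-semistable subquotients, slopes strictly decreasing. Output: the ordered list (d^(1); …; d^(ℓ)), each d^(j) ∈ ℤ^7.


Barcode: M ≅ I[1,2], I[2,7], I[3,3], I[5,6], I[7,7]^3. HN layers by μ_θ (4 steps, strictly decreasing):
  μ^(1)=11; μ^(2)=-3; μ^(3)=-13/2; μ^(4)=-10

((0, 0, 0, 0, 0, 0, 4); (1, 1, 1, 0, 2, 2, 0); (0, 0, 1, 1, 0, 0, 0); (0, 1, 0, 0, 0, 0, 0))


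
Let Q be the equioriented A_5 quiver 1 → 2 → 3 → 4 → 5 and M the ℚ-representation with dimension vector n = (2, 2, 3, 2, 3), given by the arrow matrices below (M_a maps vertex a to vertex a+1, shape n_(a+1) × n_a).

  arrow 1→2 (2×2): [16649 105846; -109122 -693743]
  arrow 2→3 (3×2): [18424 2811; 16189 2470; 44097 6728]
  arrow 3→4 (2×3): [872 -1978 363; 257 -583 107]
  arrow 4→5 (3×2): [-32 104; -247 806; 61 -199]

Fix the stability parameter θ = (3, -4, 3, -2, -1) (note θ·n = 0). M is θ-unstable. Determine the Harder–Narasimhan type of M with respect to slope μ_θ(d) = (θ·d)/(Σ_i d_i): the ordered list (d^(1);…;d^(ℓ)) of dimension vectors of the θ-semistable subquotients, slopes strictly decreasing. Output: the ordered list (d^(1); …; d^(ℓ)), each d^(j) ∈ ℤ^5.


Via rank(M_{q-1}∘⋯∘M_p): M ≅ I[1,5]^2, I[3,3], I[5,5].
μ_θ-semistable layers: μ^(1)=3; μ^(2)=0; μ^(3)=-1/2; μ^(4)=-1

((0, 0, 1, 0, 0); (0, 0, 2, 2, 2); (2, 2, 0, 0, 0); (0, 0, 0, 0, 1))


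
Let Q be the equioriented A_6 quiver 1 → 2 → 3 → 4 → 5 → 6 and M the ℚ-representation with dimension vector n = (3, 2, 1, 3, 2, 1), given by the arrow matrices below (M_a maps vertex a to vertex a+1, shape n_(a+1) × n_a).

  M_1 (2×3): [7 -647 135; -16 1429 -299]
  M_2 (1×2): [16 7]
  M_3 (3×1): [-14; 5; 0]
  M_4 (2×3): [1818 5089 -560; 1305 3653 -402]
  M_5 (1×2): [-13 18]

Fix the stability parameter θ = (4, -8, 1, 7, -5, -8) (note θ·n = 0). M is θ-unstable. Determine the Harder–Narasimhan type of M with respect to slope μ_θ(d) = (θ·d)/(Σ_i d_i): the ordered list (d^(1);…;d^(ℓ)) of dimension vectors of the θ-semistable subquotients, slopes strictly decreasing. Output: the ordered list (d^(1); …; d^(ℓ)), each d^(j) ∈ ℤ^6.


Interval decomposition of M: I[1,1], I[1,2], I[1,6], I[4,4], I[4,5].
HN type (ℓ=5): μ^(1)=7; μ^(2)=4; μ^(3)=1; μ^(4)=-5/4; μ^(5)=-2

((0, 0, 0, 1, 0, 0); (1, 0, 0, 0, 0, 0); (0, 0, 0, 1, 1, 0); (0, 0, 1, 1, 1, 1); (2, 2, 0, 0, 0, 0))


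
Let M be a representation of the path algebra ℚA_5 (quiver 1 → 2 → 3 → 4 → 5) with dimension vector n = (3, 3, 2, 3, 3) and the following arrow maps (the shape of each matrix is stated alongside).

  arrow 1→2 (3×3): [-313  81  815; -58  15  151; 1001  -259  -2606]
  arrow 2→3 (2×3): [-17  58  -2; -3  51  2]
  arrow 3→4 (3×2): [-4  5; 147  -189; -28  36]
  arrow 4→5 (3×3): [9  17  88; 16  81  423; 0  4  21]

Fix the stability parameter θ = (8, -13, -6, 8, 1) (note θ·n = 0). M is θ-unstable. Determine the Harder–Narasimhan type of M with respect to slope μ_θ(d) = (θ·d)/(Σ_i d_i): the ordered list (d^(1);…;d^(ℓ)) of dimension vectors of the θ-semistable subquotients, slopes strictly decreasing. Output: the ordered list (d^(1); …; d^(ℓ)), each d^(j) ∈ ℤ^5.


Via rank(M_{q-1}∘⋯∘M_p): M ≅ I[1,2], I[1,5]^2, I[4,5].
μ_θ-semistable layers: μ^(1)=9/2; μ^(2)=-5/2; μ^(3)=-11/3

((0, 0, 0, 3, 3); (1, 1, 0, 0, 0); (2, 2, 2, 0, 0))


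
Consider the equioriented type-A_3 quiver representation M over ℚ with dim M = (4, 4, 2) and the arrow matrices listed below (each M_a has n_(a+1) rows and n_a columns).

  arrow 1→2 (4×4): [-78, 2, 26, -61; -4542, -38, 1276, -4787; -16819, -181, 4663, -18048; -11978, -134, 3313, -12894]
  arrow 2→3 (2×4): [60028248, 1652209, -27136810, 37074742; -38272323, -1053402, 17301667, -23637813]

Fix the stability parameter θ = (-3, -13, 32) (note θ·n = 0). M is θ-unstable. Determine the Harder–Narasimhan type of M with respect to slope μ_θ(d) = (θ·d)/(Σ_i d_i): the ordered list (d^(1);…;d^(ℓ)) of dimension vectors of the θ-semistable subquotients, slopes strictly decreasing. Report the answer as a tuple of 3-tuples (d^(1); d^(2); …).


Interval decomposition of M: I[1,1], I[1,2], I[1,3]^2, I[2,2].
HN type (ℓ=4): μ^(1)=32; μ^(2)=-3; μ^(3)=-8; μ^(4)=-13

((0, 0, 2); (1, 0, 0); (3, 3, 0); (0, 1, 0))


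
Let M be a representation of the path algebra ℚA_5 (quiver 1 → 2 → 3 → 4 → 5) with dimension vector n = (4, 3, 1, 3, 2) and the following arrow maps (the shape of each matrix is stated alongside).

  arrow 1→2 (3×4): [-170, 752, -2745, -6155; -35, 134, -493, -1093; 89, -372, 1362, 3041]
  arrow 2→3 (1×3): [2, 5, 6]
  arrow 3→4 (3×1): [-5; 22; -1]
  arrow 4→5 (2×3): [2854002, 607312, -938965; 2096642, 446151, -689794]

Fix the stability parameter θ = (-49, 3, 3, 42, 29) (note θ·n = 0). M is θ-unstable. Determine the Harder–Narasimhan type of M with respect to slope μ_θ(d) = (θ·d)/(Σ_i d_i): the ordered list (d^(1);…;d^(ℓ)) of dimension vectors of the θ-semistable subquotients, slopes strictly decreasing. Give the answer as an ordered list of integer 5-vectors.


Interval decomposition of M: I[1,1], I[1,2]^2, I[1,5], I[4,4], I[4,5].
HN type (ℓ=4): μ^(1)=42; μ^(2)=71/2; μ^(3)=3; μ^(4)=-49

((0, 0, 0, 1, 0); (0, 0, 0, 2, 2); (0, 3, 1, 0, 0); (4, 0, 0, 0, 0))


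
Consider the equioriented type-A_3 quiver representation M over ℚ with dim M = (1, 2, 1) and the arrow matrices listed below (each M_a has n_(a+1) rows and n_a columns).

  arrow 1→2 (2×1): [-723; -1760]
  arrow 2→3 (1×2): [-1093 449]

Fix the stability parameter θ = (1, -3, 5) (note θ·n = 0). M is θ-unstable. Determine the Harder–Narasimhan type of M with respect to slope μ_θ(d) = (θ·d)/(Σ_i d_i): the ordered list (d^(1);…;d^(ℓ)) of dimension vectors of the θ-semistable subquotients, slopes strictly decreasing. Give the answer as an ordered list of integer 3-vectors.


Interval decomposition of M: I[1,3], I[2,2].
HN type (ℓ=3): μ^(1)=5; μ^(2)=-1; μ^(3)=-3

((0, 0, 1); (1, 1, 0); (0, 1, 0))


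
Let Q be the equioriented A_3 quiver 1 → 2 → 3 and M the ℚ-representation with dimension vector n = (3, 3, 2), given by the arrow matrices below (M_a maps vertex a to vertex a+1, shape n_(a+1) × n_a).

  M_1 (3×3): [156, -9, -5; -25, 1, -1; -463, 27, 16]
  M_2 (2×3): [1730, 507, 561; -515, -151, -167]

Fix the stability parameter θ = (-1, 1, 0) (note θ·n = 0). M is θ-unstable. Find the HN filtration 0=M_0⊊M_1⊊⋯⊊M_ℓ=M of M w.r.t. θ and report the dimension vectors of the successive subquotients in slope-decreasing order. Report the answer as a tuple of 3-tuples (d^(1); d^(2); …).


Interval decomposition of M: I[1,2], I[1,3]^2.
HN type (ℓ=3): μ^(1)=1; μ^(2)=1/2; μ^(3)=-1

((0, 1, 0); (0, 2, 2); (3, 0, 0))


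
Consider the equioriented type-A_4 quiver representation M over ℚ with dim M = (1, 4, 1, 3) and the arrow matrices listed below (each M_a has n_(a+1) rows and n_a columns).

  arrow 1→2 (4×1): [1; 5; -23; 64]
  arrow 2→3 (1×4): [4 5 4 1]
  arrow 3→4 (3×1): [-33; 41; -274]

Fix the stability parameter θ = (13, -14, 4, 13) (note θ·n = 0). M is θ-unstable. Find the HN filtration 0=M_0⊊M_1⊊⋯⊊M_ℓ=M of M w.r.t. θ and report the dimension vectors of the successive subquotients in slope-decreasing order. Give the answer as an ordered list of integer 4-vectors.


Barcode: M ≅ I[1,4], I[2,2]^3, I[4,4]^2. HN layers by μ_θ (4 steps, strictly decreasing):
  μ^(1)=13; μ^(2)=4; μ^(3)=-1/2; μ^(4)=-14

((0, 0, 0, 3); (0, 0, 1, 0); (1, 1, 0, 0); (0, 3, 0, 0))


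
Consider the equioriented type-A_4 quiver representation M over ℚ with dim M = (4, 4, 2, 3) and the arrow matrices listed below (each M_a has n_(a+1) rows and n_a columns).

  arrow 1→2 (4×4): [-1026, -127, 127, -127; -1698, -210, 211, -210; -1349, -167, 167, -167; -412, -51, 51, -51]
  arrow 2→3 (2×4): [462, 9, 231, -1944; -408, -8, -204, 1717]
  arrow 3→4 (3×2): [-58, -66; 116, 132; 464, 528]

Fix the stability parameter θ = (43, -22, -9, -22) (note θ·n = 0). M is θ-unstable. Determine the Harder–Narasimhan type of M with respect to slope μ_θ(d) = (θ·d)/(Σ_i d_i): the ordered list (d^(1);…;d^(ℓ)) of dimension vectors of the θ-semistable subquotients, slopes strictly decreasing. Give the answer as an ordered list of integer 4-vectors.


Via rank(M_{q-1}∘⋯∘M_p): M ≅ I[1,1], I[1,2], I[1,3], I[1,4], I[2,2], I[4,4]^2.
μ_θ-semistable layers: μ^(1)=43; μ^(2)=21/2; μ^(3)=4; μ^(4)=-5/2; μ^(5)=-22

((1, 0, 0, 0); (1, 1, 0, 0); (1, 1, 1, 0); (1, 1, 1, 1); (0, 1, 0, 2))


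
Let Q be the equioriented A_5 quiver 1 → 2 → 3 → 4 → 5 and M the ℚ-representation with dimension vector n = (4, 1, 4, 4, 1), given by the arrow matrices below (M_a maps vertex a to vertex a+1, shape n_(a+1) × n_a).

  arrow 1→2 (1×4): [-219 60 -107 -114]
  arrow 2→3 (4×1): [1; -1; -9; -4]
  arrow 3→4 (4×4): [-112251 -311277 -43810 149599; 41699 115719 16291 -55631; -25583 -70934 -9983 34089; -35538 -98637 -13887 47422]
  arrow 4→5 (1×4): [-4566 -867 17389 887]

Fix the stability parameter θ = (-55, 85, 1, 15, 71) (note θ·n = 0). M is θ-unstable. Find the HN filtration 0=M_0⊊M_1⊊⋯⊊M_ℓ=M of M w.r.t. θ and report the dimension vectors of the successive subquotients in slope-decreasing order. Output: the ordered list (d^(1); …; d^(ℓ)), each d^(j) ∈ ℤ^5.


Barcode: M ≅ I[1,1]^3, I[1,5], I[3,4]^3. HN layers by μ_θ (5 steps, strictly decreasing):
  μ^(1)=71; μ^(2)=101/3; μ^(3)=15; μ^(4)=1; μ^(5)=-55

((0, 0, 0, 0, 1); (0, 1, 1, 1, 0); (0, 0, 0, 3, 0); (0, 0, 3, 0, 0); (4, 0, 0, 0, 0))


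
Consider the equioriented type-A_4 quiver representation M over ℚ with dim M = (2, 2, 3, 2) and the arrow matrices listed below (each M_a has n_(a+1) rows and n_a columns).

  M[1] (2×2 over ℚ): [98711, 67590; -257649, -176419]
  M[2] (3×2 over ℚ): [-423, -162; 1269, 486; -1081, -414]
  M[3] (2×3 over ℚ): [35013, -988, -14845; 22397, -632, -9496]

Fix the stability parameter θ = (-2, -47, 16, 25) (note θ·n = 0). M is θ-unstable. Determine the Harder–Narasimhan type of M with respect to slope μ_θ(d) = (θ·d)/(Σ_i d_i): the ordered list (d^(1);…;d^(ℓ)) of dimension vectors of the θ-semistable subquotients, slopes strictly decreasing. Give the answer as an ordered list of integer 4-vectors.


Interval decomposition of M: I[1,2], I[1,4], I[3,3], I[3,4].
HN type (ℓ=3): μ^(1)=25; μ^(2)=16; μ^(3)=-49/2

((0, 0, 0, 2); (0, 0, 3, 0); (2, 2, 0, 0))


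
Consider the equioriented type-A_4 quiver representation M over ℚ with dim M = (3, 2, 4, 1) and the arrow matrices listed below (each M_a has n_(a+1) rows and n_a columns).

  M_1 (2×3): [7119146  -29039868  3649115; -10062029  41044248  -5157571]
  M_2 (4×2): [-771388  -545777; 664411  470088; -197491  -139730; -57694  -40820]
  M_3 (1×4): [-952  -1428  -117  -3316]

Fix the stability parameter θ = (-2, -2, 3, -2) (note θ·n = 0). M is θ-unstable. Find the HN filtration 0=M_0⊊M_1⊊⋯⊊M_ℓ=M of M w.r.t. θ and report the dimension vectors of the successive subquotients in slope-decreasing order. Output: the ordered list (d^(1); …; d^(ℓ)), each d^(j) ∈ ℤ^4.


Via rank(M_{q-1}∘⋯∘M_p): M ≅ I[1,1], I[1,3], I[1,4], I[3,3]^2.
μ_θ-semistable layers: μ^(1)=3; μ^(2)=1/2; μ^(3)=-2

((0, 0, 3, 0); (0, 0, 1, 1); (3, 2, 0, 0))


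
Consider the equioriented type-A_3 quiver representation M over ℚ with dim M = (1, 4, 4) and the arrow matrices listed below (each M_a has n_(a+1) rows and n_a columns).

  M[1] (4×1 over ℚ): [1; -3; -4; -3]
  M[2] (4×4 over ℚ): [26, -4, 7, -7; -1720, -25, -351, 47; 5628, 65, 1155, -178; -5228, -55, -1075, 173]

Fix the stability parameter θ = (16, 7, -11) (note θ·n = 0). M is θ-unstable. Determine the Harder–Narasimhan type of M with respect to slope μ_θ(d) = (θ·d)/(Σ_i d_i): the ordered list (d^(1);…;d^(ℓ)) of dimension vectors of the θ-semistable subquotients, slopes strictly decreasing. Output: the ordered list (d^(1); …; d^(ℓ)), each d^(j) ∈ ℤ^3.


Barcode: M ≅ I[1,3], I[2,2], I[2,3]^2, I[3,3]. HN layers by μ_θ (4 steps, strictly decreasing):
  μ^(1)=7; μ^(2)=4; μ^(3)=-2; μ^(4)=-11

((0, 1, 0); (1, 1, 1); (0, 2, 2); (0, 0, 1))


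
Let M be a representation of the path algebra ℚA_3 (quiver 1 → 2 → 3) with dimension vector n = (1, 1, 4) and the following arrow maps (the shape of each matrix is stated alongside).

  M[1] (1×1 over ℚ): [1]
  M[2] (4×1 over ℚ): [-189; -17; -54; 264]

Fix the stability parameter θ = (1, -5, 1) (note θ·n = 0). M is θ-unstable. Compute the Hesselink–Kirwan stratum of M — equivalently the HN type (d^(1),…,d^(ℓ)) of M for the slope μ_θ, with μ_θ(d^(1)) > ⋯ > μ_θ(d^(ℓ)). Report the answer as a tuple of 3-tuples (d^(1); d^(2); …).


Via rank(M_{q-1}∘⋯∘M_p): M ≅ I[1,3], I[3,3]^3.
μ_θ-semistable layers: μ^(1)=1; μ^(2)=-2

((0, 0, 4); (1, 1, 0))


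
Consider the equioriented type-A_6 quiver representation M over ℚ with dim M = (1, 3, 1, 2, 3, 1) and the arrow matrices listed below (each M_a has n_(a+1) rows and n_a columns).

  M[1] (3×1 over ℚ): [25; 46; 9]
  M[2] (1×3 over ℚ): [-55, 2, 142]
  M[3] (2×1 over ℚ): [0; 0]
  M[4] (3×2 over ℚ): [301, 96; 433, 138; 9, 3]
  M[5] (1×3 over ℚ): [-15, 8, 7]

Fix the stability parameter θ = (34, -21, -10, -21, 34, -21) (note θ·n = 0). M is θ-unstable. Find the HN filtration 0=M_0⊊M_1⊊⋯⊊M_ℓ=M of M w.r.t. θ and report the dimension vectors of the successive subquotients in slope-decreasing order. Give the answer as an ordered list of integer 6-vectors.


Interval decomposition of M: I[1,3], I[2,2]^2, I[4,5], I[4,6], I[5,5].
HN type (ℓ=4): μ^(1)=34; μ^(2)=13/2; μ^(3)=1; μ^(4)=-21

((0, 0, 0, 0, 2, 0); (0, 0, 0, 0, 1, 1); (1, 1, 1, 0, 0, 0); (0, 2, 0, 2, 0, 0))


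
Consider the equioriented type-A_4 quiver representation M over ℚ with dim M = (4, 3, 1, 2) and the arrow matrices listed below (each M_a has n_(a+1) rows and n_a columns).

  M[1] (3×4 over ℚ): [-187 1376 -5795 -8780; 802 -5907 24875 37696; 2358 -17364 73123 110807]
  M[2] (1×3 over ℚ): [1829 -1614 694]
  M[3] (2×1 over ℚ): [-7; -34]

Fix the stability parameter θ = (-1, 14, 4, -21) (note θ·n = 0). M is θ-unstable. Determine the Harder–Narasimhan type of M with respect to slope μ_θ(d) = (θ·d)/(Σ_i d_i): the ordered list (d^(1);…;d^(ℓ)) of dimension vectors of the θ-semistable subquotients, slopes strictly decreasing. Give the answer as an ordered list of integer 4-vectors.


Interval decomposition of M: I[1,1], I[1,2]^2, I[1,4], I[4,4].
HN type (ℓ=3): μ^(1)=14; μ^(2)=-1; μ^(3)=-21

((0, 2, 0, 0); (4, 1, 1, 1); (0, 0, 0, 1))


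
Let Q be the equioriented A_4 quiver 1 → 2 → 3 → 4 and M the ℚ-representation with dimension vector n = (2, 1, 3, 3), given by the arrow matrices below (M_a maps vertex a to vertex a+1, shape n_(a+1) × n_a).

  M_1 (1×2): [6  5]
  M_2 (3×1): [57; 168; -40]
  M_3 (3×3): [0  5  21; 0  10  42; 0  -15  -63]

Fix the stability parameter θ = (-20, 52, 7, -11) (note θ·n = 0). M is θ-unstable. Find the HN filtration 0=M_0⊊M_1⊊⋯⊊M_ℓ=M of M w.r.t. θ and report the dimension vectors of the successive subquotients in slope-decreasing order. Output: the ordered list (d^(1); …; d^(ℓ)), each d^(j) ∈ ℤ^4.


Interval decomposition of M: I[1,1], I[1,3], I[3,3], I[3,4], I[4,4]^2.
HN type (ℓ=5): μ^(1)=59/2; μ^(2)=7; μ^(3)=-2; μ^(4)=-11; μ^(5)=-20

((0, 1, 1, 0); (0, 0, 1, 0); (0, 0, 1, 1); (0, 0, 0, 2); (2, 0, 0, 0))


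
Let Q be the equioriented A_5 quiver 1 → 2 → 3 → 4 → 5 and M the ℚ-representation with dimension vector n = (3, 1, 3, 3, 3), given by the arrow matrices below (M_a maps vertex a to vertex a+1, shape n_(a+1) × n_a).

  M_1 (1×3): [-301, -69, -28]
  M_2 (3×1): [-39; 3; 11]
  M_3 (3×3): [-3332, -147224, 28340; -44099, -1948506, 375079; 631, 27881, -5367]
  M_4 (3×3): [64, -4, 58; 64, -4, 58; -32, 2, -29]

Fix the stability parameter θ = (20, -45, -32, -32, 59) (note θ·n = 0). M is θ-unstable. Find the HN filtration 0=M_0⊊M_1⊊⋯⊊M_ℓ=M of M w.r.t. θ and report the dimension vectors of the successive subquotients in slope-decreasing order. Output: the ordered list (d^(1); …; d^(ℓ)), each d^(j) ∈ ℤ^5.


Barcode: M ≅ I[1,1]^2, I[1,5], I[3,3], I[3,4], I[4,4], I[5,5]^2. HN layers by μ_θ (4 steps, strictly decreasing):
  μ^(1)=59; μ^(2)=20; μ^(3)=-89/4; μ^(4)=-32

((0, 0, 0, 0, 3); (2, 0, 0, 0, 0); (1, 1, 1, 1, 0); (0, 0, 2, 2, 0))


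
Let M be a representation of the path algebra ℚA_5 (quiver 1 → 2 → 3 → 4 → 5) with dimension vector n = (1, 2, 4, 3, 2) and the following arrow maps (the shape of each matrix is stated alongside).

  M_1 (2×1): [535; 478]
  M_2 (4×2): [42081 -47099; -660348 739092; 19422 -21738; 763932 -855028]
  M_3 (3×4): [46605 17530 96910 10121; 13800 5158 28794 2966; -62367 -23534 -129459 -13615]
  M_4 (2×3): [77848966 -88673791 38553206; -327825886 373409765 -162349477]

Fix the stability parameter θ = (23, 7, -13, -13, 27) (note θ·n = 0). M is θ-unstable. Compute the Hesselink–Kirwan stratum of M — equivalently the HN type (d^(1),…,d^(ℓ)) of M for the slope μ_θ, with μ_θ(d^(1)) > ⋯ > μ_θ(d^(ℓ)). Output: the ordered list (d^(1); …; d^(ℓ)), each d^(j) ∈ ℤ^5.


Via rank(M_{q-1}∘⋯∘M_p): M ≅ I[1,5], I[2,2], I[3,3], I[3,4], I[3,5].
μ_θ-semistable layers: μ^(1)=27; μ^(2)=7; μ^(3)=1; μ^(4)=-13

((0, 0, 0, 0, 2); (0, 1, 0, 0, 0); (1, 1, 1, 1, 0); (0, 0, 3, 2, 0))


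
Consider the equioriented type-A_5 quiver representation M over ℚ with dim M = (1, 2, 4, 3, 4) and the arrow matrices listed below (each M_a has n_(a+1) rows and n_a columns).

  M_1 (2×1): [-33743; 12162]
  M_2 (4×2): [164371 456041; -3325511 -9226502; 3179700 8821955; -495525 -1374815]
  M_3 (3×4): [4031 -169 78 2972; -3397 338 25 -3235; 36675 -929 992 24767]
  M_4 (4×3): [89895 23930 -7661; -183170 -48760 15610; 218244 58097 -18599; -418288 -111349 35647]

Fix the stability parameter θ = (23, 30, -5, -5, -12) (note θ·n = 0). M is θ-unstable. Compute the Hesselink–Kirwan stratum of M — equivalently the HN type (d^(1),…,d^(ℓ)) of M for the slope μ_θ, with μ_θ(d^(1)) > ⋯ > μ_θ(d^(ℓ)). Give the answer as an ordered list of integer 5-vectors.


Barcode: M ≅ I[1,5], I[2,4], I[3,3], I[3,5], I[5,5]^2. HN layers by μ_θ (5 steps, strictly decreasing):
  μ^(1)=20/3; μ^(2)=31/5; μ^(3)=-5; μ^(4)=-22/3; μ^(5)=-12

((0, 1, 1, 1, 0); (1, 1, 1, 1, 1); (0, 0, 1, 0, 0); (0, 0, 1, 1, 1); (0, 0, 0, 0, 2))


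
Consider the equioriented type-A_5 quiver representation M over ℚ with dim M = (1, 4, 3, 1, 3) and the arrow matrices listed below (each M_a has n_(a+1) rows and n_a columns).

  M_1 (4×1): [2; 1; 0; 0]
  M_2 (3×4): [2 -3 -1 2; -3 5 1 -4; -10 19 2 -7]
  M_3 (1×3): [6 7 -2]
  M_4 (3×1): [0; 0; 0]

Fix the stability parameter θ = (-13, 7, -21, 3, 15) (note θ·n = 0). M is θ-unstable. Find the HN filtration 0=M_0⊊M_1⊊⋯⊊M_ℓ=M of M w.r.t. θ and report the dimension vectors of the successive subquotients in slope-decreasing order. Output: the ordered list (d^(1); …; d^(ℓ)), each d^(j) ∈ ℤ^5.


Interval decomposition of M: I[1,4], I[2,2], I[2,3]^2, I[5,5]^3.
HN type (ℓ=5): μ^(1)=15; μ^(2)=7; μ^(3)=3; μ^(4)=-7; μ^(5)=-13

((0, 0, 0, 0, 3); (0, 1, 0, 0, 0); (0, 0, 0, 1, 0); (0, 3, 3, 0, 0); (1, 0, 0, 0, 0))


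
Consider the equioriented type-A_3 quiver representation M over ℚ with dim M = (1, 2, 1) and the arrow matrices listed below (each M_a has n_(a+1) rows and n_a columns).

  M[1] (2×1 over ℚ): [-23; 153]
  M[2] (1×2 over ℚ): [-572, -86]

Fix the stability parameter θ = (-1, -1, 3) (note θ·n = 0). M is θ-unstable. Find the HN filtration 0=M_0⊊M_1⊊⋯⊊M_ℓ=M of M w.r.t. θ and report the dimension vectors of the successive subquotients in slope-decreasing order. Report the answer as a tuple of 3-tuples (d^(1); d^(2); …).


Barcode: M ≅ I[1,3], I[2,2]. HN layers by μ_θ (2 steps, strictly decreasing):
  μ^(1)=3; μ^(2)=-1

((0, 0, 1); (1, 2, 0))
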